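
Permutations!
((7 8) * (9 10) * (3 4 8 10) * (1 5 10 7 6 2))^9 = (10) = [0, 1, 2, 3, 4, 5, 6, 7, 8, 9, 10]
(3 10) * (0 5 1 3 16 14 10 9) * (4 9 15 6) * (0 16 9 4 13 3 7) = (0 5 1 7)(3 15 6 13)(9 16 14 10) = [5, 7, 2, 15, 4, 1, 13, 0, 8, 16, 9, 11, 12, 3, 10, 6, 14]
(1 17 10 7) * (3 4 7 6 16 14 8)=(1 17 10 6 16 14 8 3 4 7)=[0, 17, 2, 4, 7, 5, 16, 1, 3, 9, 6, 11, 12, 13, 8, 15, 14, 10]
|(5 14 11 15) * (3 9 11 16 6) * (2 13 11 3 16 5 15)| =|(2 13 11)(3 9)(5 14)(6 16)| =6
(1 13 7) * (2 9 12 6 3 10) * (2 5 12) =(1 13 7)(2 9)(3 10 5 12 6) =[0, 13, 9, 10, 4, 12, 3, 1, 8, 2, 5, 11, 6, 7]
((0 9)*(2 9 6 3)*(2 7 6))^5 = [9, 1, 0, 6, 4, 5, 7, 3, 8, 2] = (0 9 2)(3 6 7)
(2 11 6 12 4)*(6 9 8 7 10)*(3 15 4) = (2 11 9 8 7 10 6 12 3 15 4) = [0, 1, 11, 15, 2, 5, 12, 10, 7, 8, 6, 9, 3, 13, 14, 4]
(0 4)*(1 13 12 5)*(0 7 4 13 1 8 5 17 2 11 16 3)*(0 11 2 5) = [13, 1, 2, 11, 7, 8, 6, 4, 0, 9, 10, 16, 17, 12, 14, 15, 3, 5] = (0 13 12 17 5 8)(3 11 16)(4 7)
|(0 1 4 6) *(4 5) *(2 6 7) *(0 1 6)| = 7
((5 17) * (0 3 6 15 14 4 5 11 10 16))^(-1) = (0 16 10 11 17 5 4 14 15 6 3) = [16, 1, 2, 0, 14, 4, 3, 7, 8, 9, 11, 17, 12, 13, 15, 6, 10, 5]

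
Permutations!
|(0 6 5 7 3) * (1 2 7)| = 7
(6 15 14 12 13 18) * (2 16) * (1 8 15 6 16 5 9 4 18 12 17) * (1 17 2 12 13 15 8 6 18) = [0, 6, 5, 3, 1, 9, 18, 7, 8, 4, 10, 11, 15, 13, 2, 14, 12, 17, 16] = (1 6 18 16 12 15 14 2 5 9 4)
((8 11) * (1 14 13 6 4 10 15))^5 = [0, 10, 2, 3, 13, 5, 14, 7, 11, 9, 6, 8, 12, 1, 15, 4] = (1 10 6 14 15 4 13)(8 11)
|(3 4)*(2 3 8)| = 4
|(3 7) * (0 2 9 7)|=|(0 2 9 7 3)|=5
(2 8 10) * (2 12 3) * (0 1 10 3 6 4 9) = [1, 10, 8, 2, 9, 5, 4, 7, 3, 0, 12, 11, 6] = (0 1 10 12 6 4 9)(2 8 3)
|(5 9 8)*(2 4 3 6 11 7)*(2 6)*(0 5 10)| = 15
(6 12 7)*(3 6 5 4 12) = [0, 1, 2, 6, 12, 4, 3, 5, 8, 9, 10, 11, 7] = (3 6)(4 12 7 5)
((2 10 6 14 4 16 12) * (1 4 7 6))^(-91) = [0, 10, 12, 3, 1, 5, 7, 14, 8, 9, 2, 11, 16, 13, 6, 15, 4] = (1 10 2 12 16 4)(6 7 14)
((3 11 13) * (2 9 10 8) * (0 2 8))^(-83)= [2, 1, 9, 11, 4, 5, 6, 7, 8, 10, 0, 13, 12, 3]= (0 2 9 10)(3 11 13)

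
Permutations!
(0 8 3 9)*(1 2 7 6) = (0 8 3 9)(1 2 7 6) = [8, 2, 7, 9, 4, 5, 1, 6, 3, 0]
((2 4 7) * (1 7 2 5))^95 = [0, 5, 4, 3, 2, 7, 6, 1] = (1 5 7)(2 4)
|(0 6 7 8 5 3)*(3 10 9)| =|(0 6 7 8 5 10 9 3)| =8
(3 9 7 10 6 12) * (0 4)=[4, 1, 2, 9, 0, 5, 12, 10, 8, 7, 6, 11, 3]=(0 4)(3 9 7 10 6 12)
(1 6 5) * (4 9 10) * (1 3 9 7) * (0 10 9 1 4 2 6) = [10, 0, 6, 1, 7, 3, 5, 4, 8, 9, 2] = (0 10 2 6 5 3 1)(4 7)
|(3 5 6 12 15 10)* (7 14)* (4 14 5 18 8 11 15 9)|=42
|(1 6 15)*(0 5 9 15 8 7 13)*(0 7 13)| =9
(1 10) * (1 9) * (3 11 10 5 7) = (1 5 7 3 11 10 9) = [0, 5, 2, 11, 4, 7, 6, 3, 8, 1, 9, 10]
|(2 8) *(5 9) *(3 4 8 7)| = 10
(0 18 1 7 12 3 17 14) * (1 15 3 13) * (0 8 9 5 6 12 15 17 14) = (0 18 17)(1 7 15 3 14 8 9 5 6 12 13) = [18, 7, 2, 14, 4, 6, 12, 15, 9, 5, 10, 11, 13, 1, 8, 3, 16, 0, 17]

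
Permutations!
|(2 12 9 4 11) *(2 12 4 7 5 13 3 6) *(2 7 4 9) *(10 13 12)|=|(2 9 4 11 10 13 3 6 7 5 12)|=11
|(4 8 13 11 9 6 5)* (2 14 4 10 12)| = |(2 14 4 8 13 11 9 6 5 10 12)| = 11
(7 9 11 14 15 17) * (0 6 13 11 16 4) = (0 6 13 11 14 15 17 7 9 16 4) = [6, 1, 2, 3, 0, 5, 13, 9, 8, 16, 10, 14, 12, 11, 15, 17, 4, 7]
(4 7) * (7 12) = [0, 1, 2, 3, 12, 5, 6, 4, 8, 9, 10, 11, 7] = (4 12 7)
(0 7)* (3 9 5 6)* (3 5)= (0 7)(3 9)(5 6)= [7, 1, 2, 9, 4, 6, 5, 0, 8, 3]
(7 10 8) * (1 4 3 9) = [0, 4, 2, 9, 3, 5, 6, 10, 7, 1, 8] = (1 4 3 9)(7 10 8)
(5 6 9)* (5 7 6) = [0, 1, 2, 3, 4, 5, 9, 6, 8, 7] = (6 9 7)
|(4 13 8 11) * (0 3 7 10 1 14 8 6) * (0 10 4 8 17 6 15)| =30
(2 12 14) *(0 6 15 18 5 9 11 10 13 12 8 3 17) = (0 6 15 18 5 9 11 10 13 12 14 2 8 3 17) = [6, 1, 8, 17, 4, 9, 15, 7, 3, 11, 13, 10, 14, 12, 2, 18, 16, 0, 5]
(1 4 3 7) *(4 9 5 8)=[0, 9, 2, 7, 3, 8, 6, 1, 4, 5]=(1 9 5 8 4 3 7)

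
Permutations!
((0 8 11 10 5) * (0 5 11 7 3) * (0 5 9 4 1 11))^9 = (0 10 11 1 4 9 5 3 7 8) = [10, 4, 2, 7, 9, 3, 6, 8, 0, 5, 11, 1]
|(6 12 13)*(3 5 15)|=3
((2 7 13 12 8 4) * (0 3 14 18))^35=[18, 1, 4, 0, 8, 5, 6, 2, 12, 9, 10, 11, 13, 7, 3, 15, 16, 17, 14]=(0 18 14 3)(2 4 8 12 13 7)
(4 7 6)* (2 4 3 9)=(2 4 7 6 3 9)=[0, 1, 4, 9, 7, 5, 3, 6, 8, 2]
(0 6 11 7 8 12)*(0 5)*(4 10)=(0 6 11 7 8 12 5)(4 10)=[6, 1, 2, 3, 10, 0, 11, 8, 12, 9, 4, 7, 5]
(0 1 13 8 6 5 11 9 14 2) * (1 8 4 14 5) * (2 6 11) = (0 8 11 9 5 2)(1 13 4 14 6) = [8, 13, 0, 3, 14, 2, 1, 7, 11, 5, 10, 9, 12, 4, 6]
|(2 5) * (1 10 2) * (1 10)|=3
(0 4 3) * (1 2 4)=[1, 2, 4, 0, 3]=(0 1 2 4 3)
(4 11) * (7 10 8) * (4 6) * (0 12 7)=(0 12 7 10 8)(4 11 6)=[12, 1, 2, 3, 11, 5, 4, 10, 0, 9, 8, 6, 7]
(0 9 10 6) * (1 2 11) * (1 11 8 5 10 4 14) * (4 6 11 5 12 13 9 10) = (0 10 11 5 4 14 1 2 8 12 13 9 6) = [10, 2, 8, 3, 14, 4, 0, 7, 12, 6, 11, 5, 13, 9, 1]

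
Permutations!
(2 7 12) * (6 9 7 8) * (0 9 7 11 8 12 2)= (0 9 11 8 6 7 2 12)= [9, 1, 12, 3, 4, 5, 7, 2, 6, 11, 10, 8, 0]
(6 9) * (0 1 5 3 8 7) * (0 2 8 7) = [1, 5, 8, 7, 4, 3, 9, 2, 0, 6] = (0 1 5 3 7 2 8)(6 9)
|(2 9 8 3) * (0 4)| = |(0 4)(2 9 8 3)| = 4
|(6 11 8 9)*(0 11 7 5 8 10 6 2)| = |(0 11 10 6 7 5 8 9 2)| = 9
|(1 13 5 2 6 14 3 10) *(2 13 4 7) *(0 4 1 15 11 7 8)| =24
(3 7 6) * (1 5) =(1 5)(3 7 6) =[0, 5, 2, 7, 4, 1, 3, 6]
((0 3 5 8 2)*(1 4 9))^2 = (0 5 2 3 8)(1 9 4) = [5, 9, 3, 8, 1, 2, 6, 7, 0, 4]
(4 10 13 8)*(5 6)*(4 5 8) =[0, 1, 2, 3, 10, 6, 8, 7, 5, 9, 13, 11, 12, 4] =(4 10 13)(5 6 8)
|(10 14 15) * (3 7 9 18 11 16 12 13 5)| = 9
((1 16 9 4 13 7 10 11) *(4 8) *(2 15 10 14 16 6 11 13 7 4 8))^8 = [0, 11, 9, 3, 13, 5, 1, 4, 8, 16, 15, 6, 12, 10, 7, 2, 14] = (1 11 6)(2 9 16 14 7 4 13 10 15)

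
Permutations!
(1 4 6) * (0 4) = [4, 0, 2, 3, 6, 5, 1] = (0 4 6 1)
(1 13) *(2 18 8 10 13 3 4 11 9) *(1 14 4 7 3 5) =(1 5)(2 18 8 10 13 14 4 11 9)(3 7) =[0, 5, 18, 7, 11, 1, 6, 3, 10, 2, 13, 9, 12, 14, 4, 15, 16, 17, 8]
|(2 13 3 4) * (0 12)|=|(0 12)(2 13 3 4)|=4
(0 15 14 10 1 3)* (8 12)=[15, 3, 2, 0, 4, 5, 6, 7, 12, 9, 1, 11, 8, 13, 10, 14]=(0 15 14 10 1 3)(8 12)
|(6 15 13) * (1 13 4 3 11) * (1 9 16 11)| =|(1 13 6 15 4 3)(9 16 11)| =6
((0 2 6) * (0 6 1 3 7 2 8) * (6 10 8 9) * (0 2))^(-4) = (0 2 9 1 6 3 10 7 8) = [2, 6, 9, 10, 4, 5, 3, 8, 0, 1, 7]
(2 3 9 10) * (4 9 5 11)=[0, 1, 3, 5, 9, 11, 6, 7, 8, 10, 2, 4]=(2 3 5 11 4 9 10)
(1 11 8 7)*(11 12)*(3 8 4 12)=[0, 3, 2, 8, 12, 5, 6, 1, 7, 9, 10, 4, 11]=(1 3 8 7)(4 12 11)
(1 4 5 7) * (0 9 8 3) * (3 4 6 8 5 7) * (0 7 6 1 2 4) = (0 9 5 3 7 2 4 6 8) = [9, 1, 4, 7, 6, 3, 8, 2, 0, 5]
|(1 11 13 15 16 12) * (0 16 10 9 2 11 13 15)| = 5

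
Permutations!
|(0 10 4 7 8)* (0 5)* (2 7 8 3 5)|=8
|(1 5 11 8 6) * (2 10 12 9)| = 20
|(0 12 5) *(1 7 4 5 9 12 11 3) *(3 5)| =|(0 11 5)(1 7 4 3)(9 12)| =12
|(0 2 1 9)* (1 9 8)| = |(0 2 9)(1 8)| = 6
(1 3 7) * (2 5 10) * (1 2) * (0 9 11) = [9, 3, 5, 7, 4, 10, 6, 2, 8, 11, 1, 0] = (0 9 11)(1 3 7 2 5 10)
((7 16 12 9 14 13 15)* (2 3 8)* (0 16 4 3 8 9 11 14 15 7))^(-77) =[0, 1, 8, 3, 4, 5, 6, 7, 2, 9, 10, 11, 12, 13, 14, 15, 16] =(16)(2 8)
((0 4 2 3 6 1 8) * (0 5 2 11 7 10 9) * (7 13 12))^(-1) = (0 9 10 7 12 13 11 4)(1 6 3 2 5 8) = [9, 6, 5, 2, 0, 8, 3, 12, 1, 10, 7, 4, 13, 11]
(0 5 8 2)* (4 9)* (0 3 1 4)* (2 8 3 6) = (0 5 3 1 4 9)(2 6) = [5, 4, 6, 1, 9, 3, 2, 7, 8, 0]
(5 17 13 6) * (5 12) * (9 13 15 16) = [0, 1, 2, 3, 4, 17, 12, 7, 8, 13, 10, 11, 5, 6, 14, 16, 9, 15] = (5 17 15 16 9 13 6 12)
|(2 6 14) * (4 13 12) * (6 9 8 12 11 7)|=|(2 9 8 12 4 13 11 7 6 14)|=10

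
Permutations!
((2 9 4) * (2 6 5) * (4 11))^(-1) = (2 5 6 4 11 9) = [0, 1, 5, 3, 11, 6, 4, 7, 8, 2, 10, 9]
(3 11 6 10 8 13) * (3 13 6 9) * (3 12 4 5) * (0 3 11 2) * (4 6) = [3, 1, 0, 2, 5, 11, 10, 7, 4, 12, 8, 9, 6, 13] = (13)(0 3 2)(4 5 11 9 12 6 10 8)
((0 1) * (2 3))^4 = (3) = [0, 1, 2, 3]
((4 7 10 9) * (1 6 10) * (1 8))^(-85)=(1 8 7 4 9 10 6)=[0, 8, 2, 3, 9, 5, 1, 4, 7, 10, 6]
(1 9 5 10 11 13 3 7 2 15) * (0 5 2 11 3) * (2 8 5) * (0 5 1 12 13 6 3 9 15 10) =(0 2 10 9 8 1 15 12 13 5)(3 7 11 6) =[2, 15, 10, 7, 4, 0, 3, 11, 1, 8, 9, 6, 13, 5, 14, 12]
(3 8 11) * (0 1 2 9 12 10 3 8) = (0 1 2 9 12 10 3)(8 11) = [1, 2, 9, 0, 4, 5, 6, 7, 11, 12, 3, 8, 10]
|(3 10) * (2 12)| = |(2 12)(3 10)| = 2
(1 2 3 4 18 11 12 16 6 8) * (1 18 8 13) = (1 2 3 4 8 18 11 12 16 6 13) = [0, 2, 3, 4, 8, 5, 13, 7, 18, 9, 10, 12, 16, 1, 14, 15, 6, 17, 11]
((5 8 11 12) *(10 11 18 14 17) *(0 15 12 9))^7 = (0 17 5 9 14 12 11 18 15 10 8) = [17, 1, 2, 3, 4, 9, 6, 7, 0, 14, 8, 18, 11, 13, 12, 10, 16, 5, 15]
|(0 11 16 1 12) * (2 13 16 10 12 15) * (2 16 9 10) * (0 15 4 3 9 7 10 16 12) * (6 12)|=|(0 11 2 13 7 10)(1 4 3 9 16)(6 12 15)|=30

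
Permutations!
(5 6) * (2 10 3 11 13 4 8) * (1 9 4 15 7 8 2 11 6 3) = (1 9 4 2 10)(3 6 5)(7 8 11 13 15) = [0, 9, 10, 6, 2, 3, 5, 8, 11, 4, 1, 13, 12, 15, 14, 7]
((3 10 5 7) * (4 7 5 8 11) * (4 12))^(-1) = (3 7 4 12 11 8 10) = [0, 1, 2, 7, 12, 5, 6, 4, 10, 9, 3, 8, 11]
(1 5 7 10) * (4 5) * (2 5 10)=[0, 4, 5, 3, 10, 7, 6, 2, 8, 9, 1]=(1 4 10)(2 5 7)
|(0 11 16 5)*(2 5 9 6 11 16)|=7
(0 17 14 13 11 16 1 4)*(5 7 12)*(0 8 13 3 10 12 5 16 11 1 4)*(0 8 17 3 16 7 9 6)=(0 3 10 12 7 5 9 6)(1 8 13)(4 17 14 16)=[3, 8, 2, 10, 17, 9, 0, 5, 13, 6, 12, 11, 7, 1, 16, 15, 4, 14]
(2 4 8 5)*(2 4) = (4 8 5) = [0, 1, 2, 3, 8, 4, 6, 7, 5]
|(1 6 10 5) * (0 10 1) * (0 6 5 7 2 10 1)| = 12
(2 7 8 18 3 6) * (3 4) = [0, 1, 7, 6, 3, 5, 2, 8, 18, 9, 10, 11, 12, 13, 14, 15, 16, 17, 4] = (2 7 8 18 4 3 6)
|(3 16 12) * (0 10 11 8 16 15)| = 8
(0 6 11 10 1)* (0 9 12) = (0 6 11 10 1 9 12) = [6, 9, 2, 3, 4, 5, 11, 7, 8, 12, 1, 10, 0]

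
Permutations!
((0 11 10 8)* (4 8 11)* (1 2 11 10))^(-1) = (0 8 4)(1 11 2) = [8, 11, 1, 3, 0, 5, 6, 7, 4, 9, 10, 2]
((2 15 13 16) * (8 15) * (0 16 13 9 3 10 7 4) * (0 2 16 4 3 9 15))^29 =(16)(0 4 2 8)(3 7 10) =[4, 1, 8, 7, 2, 5, 6, 10, 0, 9, 3, 11, 12, 13, 14, 15, 16]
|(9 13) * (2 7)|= 2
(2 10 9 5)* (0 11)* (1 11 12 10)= [12, 11, 1, 3, 4, 2, 6, 7, 8, 5, 9, 0, 10]= (0 12 10 9 5 2 1 11)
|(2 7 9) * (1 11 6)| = |(1 11 6)(2 7 9)| = 3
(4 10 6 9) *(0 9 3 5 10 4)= (0 9)(3 5 10 6)= [9, 1, 2, 5, 4, 10, 3, 7, 8, 0, 6]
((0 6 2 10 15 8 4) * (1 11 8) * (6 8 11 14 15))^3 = (15) = [0, 1, 2, 3, 4, 5, 6, 7, 8, 9, 10, 11, 12, 13, 14, 15]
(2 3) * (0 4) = (0 4)(2 3) = [4, 1, 3, 2, 0]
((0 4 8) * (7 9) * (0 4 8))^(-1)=(0 4 8)(7 9)=[4, 1, 2, 3, 8, 5, 6, 9, 0, 7]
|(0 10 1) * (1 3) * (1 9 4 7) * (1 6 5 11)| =|(0 10 3 9 4 7 6 5 11 1)| =10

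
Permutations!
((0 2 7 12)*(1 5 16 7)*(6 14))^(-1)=(0 12 7 16 5 1 2)(6 14)=[12, 2, 0, 3, 4, 1, 14, 16, 8, 9, 10, 11, 7, 13, 6, 15, 5]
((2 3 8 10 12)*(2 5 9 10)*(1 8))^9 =(1 8 2 3)(5 9 10 12) =[0, 8, 3, 1, 4, 9, 6, 7, 2, 10, 12, 11, 5]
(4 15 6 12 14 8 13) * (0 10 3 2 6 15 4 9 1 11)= (15)(0 10 3 2 6 12 14 8 13 9 1 11)= [10, 11, 6, 2, 4, 5, 12, 7, 13, 1, 3, 0, 14, 9, 8, 15]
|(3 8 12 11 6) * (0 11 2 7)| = 8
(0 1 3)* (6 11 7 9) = (0 1 3)(6 11 7 9) = [1, 3, 2, 0, 4, 5, 11, 9, 8, 6, 10, 7]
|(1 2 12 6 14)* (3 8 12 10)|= |(1 2 10 3 8 12 6 14)|= 8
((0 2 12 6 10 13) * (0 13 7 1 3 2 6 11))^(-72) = (13) = [0, 1, 2, 3, 4, 5, 6, 7, 8, 9, 10, 11, 12, 13]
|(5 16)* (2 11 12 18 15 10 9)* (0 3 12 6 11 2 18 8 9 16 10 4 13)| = |(0 3 12 8 9 18 15 4 13)(5 10 16)(6 11)| = 18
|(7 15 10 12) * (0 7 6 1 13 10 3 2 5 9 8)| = |(0 7 15 3 2 5 9 8)(1 13 10 12 6)| = 40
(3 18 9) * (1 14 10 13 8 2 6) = [0, 14, 6, 18, 4, 5, 1, 7, 2, 3, 13, 11, 12, 8, 10, 15, 16, 17, 9] = (1 14 10 13 8 2 6)(3 18 9)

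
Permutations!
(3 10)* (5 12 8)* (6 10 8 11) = (3 8 5 12 11 6 10) = [0, 1, 2, 8, 4, 12, 10, 7, 5, 9, 3, 6, 11]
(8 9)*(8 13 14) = (8 9 13 14) = [0, 1, 2, 3, 4, 5, 6, 7, 9, 13, 10, 11, 12, 14, 8]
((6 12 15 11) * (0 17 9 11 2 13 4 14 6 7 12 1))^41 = (0 9 7 15 13 14 1 17 11 12 2 4 6) = [9, 17, 4, 3, 6, 5, 0, 15, 8, 7, 10, 12, 2, 14, 1, 13, 16, 11]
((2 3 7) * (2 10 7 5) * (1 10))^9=(10)=[0, 1, 2, 3, 4, 5, 6, 7, 8, 9, 10]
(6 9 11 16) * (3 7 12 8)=(3 7 12 8)(6 9 11 16)=[0, 1, 2, 7, 4, 5, 9, 12, 3, 11, 10, 16, 8, 13, 14, 15, 6]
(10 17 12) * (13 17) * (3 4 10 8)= (3 4 10 13 17 12 8)= [0, 1, 2, 4, 10, 5, 6, 7, 3, 9, 13, 11, 8, 17, 14, 15, 16, 12]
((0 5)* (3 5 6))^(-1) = [5, 1, 2, 6, 4, 3, 0] = (0 5 3 6)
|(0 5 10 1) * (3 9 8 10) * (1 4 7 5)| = |(0 1)(3 9 8 10 4 7 5)| = 14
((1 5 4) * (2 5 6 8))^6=(8)=[0, 1, 2, 3, 4, 5, 6, 7, 8]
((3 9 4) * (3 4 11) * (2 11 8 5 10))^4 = [0, 1, 8, 10, 4, 3, 6, 7, 11, 2, 9, 5] = (2 8 11 5 3 10 9)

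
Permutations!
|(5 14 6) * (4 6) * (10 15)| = |(4 6 5 14)(10 15)| = 4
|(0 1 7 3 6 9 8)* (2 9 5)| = 9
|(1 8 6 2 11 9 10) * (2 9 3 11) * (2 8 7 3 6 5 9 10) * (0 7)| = |(0 7 3 11 6 10 1)(2 8 5 9)| = 28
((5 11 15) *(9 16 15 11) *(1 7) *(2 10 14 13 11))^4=[0, 1, 11, 3, 4, 5, 6, 7, 8, 9, 2, 13, 12, 14, 10, 15, 16]=(16)(2 11 13 14 10)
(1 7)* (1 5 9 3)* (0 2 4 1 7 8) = (0 2 4 1 8)(3 7 5 9) = [2, 8, 4, 7, 1, 9, 6, 5, 0, 3]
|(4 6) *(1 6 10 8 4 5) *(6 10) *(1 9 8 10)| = 5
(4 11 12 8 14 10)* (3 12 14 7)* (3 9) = (3 12 8 7 9)(4 11 14 10) = [0, 1, 2, 12, 11, 5, 6, 9, 7, 3, 4, 14, 8, 13, 10]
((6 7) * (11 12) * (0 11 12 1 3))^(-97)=(12)(0 3 1 11)(6 7)=[3, 11, 2, 1, 4, 5, 7, 6, 8, 9, 10, 0, 12]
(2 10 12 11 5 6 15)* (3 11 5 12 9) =(2 10 9 3 11 12 5 6 15) =[0, 1, 10, 11, 4, 6, 15, 7, 8, 3, 9, 12, 5, 13, 14, 2]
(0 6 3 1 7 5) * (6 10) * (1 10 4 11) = [4, 7, 2, 10, 11, 0, 3, 5, 8, 9, 6, 1] = (0 4 11 1 7 5)(3 10 6)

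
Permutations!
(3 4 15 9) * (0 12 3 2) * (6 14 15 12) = (0 6 14 15 9 2)(3 4 12) = [6, 1, 0, 4, 12, 5, 14, 7, 8, 2, 10, 11, 3, 13, 15, 9]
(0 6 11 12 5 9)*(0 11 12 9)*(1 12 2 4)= (0 6 2 4 1 12 5)(9 11)= [6, 12, 4, 3, 1, 0, 2, 7, 8, 11, 10, 9, 5]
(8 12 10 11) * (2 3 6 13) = (2 3 6 13)(8 12 10 11) = [0, 1, 3, 6, 4, 5, 13, 7, 12, 9, 11, 8, 10, 2]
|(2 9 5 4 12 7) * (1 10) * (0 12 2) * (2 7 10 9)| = 8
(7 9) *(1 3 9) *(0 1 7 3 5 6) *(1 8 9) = (0 8 9 3 1 5 6) = [8, 5, 2, 1, 4, 6, 0, 7, 9, 3]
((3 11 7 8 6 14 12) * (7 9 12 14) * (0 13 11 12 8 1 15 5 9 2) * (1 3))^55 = (0 2 11 13)(1 15 5 9 8 6 7 3 12) = [2, 15, 11, 12, 4, 9, 7, 3, 6, 8, 10, 13, 1, 0, 14, 5]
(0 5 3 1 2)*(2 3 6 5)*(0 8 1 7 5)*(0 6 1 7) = (0 2 8 7 5 1 3) = [2, 3, 8, 0, 4, 1, 6, 5, 7]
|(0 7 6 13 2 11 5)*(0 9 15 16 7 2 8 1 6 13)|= |(0 2 11 5 9 15 16 7 13 8 1 6)|= 12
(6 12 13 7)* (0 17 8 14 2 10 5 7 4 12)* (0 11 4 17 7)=(0 7 6 11 4 12 13 17 8 14 2 10 5)=[7, 1, 10, 3, 12, 0, 11, 6, 14, 9, 5, 4, 13, 17, 2, 15, 16, 8]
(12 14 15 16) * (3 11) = [0, 1, 2, 11, 4, 5, 6, 7, 8, 9, 10, 3, 14, 13, 15, 16, 12] = (3 11)(12 14 15 16)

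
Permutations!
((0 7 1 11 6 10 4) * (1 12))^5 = (0 6 12 4 11 7 10 1) = [6, 0, 2, 3, 11, 5, 12, 10, 8, 9, 1, 7, 4]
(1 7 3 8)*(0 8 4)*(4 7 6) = [8, 6, 2, 7, 0, 5, 4, 3, 1] = (0 8 1 6 4)(3 7)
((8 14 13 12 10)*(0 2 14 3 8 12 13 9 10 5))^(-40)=[14, 1, 9, 3, 4, 2, 6, 7, 8, 12, 5, 11, 0, 13, 10]=(0 14 10 5 2 9 12)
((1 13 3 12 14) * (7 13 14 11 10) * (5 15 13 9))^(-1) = (1 14)(3 13 15 5 9 7 10 11 12) = [0, 14, 2, 13, 4, 9, 6, 10, 8, 7, 11, 12, 3, 15, 1, 5]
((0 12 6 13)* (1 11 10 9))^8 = [0, 1, 2, 3, 4, 5, 6, 7, 8, 9, 10, 11, 12, 13] = (13)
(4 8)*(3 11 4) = (3 11 4 8) = [0, 1, 2, 11, 8, 5, 6, 7, 3, 9, 10, 4]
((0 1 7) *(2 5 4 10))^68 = (10)(0 7 1) = [7, 0, 2, 3, 4, 5, 6, 1, 8, 9, 10]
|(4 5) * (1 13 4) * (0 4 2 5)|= |(0 4)(1 13 2 5)|= 4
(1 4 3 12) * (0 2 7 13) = (0 2 7 13)(1 4 3 12) = [2, 4, 7, 12, 3, 5, 6, 13, 8, 9, 10, 11, 1, 0]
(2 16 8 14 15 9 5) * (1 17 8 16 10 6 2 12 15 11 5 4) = (1 17 8 14 11 5 12 15 9 4)(2 10 6) = [0, 17, 10, 3, 1, 12, 2, 7, 14, 4, 6, 5, 15, 13, 11, 9, 16, 8]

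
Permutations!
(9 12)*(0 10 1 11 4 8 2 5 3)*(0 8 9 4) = (0 10 1 11)(2 5 3 8)(4 9 12) = [10, 11, 5, 8, 9, 3, 6, 7, 2, 12, 1, 0, 4]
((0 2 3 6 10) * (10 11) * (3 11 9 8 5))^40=(11)=[0, 1, 2, 3, 4, 5, 6, 7, 8, 9, 10, 11]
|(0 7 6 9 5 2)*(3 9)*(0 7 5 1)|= |(0 5 2 7 6 3 9 1)|= 8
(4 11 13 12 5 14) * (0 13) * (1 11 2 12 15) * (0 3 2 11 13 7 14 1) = (0 7 14 4 11 3 2 12 5 1 13 15) = [7, 13, 12, 2, 11, 1, 6, 14, 8, 9, 10, 3, 5, 15, 4, 0]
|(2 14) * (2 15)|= |(2 14 15)|= 3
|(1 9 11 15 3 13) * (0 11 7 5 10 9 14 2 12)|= 36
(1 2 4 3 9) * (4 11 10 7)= [0, 2, 11, 9, 3, 5, 6, 4, 8, 1, 7, 10]= (1 2 11 10 7 4 3 9)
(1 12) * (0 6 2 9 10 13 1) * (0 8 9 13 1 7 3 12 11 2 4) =[6, 11, 13, 12, 0, 5, 4, 3, 9, 10, 1, 2, 8, 7] =(0 6 4)(1 11 2 13 7 3 12 8 9 10)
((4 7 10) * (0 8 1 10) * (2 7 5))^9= (0 8 1 10 4 5 2 7)= [8, 10, 7, 3, 5, 2, 6, 0, 1, 9, 4]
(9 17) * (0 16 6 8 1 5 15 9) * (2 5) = (0 16 6 8 1 2 5 15 9 17) = [16, 2, 5, 3, 4, 15, 8, 7, 1, 17, 10, 11, 12, 13, 14, 9, 6, 0]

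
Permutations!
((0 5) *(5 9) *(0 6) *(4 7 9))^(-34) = (0 7 5)(4 9 6) = [7, 1, 2, 3, 9, 0, 4, 5, 8, 6]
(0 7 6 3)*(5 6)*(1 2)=(0 7 5 6 3)(1 2)=[7, 2, 1, 0, 4, 6, 3, 5]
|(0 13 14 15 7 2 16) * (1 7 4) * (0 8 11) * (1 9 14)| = 8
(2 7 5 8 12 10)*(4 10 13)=(2 7 5 8 12 13 4 10)=[0, 1, 7, 3, 10, 8, 6, 5, 12, 9, 2, 11, 13, 4]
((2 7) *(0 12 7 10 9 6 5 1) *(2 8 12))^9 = (12)(0 10 6 1 2 9 5) = [10, 2, 9, 3, 4, 0, 1, 7, 8, 5, 6, 11, 12]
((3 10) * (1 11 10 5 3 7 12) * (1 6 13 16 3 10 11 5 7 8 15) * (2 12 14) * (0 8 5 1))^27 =(2 13 7 12 16 14 6 3)(5 10) =[0, 1, 13, 2, 4, 10, 3, 12, 8, 9, 5, 11, 16, 7, 6, 15, 14]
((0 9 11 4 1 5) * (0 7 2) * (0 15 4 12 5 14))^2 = (0 11 5 2 4 14 9 12 7 15 1) = [11, 0, 4, 3, 14, 2, 6, 15, 8, 12, 10, 5, 7, 13, 9, 1]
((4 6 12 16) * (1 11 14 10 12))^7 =[0, 6, 2, 3, 16, 5, 4, 7, 8, 9, 14, 1, 10, 13, 11, 15, 12] =(1 6 4 16 12 10 14 11)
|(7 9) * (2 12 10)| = |(2 12 10)(7 9)| = 6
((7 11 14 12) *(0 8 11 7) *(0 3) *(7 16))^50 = (16)(0 11 12)(3 8 14) = [11, 1, 2, 8, 4, 5, 6, 7, 14, 9, 10, 12, 0, 13, 3, 15, 16]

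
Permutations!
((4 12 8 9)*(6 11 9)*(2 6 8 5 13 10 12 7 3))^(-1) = (2 3 7 4 9 11 6)(5 12 10 13) = [0, 1, 3, 7, 9, 12, 2, 4, 8, 11, 13, 6, 10, 5]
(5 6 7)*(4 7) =(4 7 5 6) =[0, 1, 2, 3, 7, 6, 4, 5]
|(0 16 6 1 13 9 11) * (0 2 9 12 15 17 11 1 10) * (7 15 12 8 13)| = |(0 16 6 10)(1 7 15 17 11 2 9)(8 13)| = 28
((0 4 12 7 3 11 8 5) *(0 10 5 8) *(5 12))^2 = (0 5 12 3)(4 10 7 11) = [5, 1, 2, 0, 10, 12, 6, 11, 8, 9, 7, 4, 3]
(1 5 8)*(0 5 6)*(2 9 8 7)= (0 5 7 2 9 8 1 6)= [5, 6, 9, 3, 4, 7, 0, 2, 1, 8]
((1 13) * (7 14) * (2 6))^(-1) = (1 13)(2 6)(7 14) = [0, 13, 6, 3, 4, 5, 2, 14, 8, 9, 10, 11, 12, 1, 7]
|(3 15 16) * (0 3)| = 4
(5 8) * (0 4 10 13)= [4, 1, 2, 3, 10, 8, 6, 7, 5, 9, 13, 11, 12, 0]= (0 4 10 13)(5 8)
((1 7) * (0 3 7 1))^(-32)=(0 3 7)=[3, 1, 2, 7, 4, 5, 6, 0]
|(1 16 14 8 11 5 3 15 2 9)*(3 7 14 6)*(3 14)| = |(1 16 6 14 8 11 5 7 3 15 2 9)| = 12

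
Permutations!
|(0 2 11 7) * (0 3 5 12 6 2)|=|(2 11 7 3 5 12 6)|=7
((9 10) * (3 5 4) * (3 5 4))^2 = (10)(3 5 4) = [0, 1, 2, 5, 3, 4, 6, 7, 8, 9, 10]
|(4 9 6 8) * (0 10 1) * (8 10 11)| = 8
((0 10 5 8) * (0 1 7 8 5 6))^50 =(0 6 10)(1 8 7) =[6, 8, 2, 3, 4, 5, 10, 1, 7, 9, 0]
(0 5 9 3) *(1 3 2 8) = [5, 3, 8, 0, 4, 9, 6, 7, 1, 2] = (0 5 9 2 8 1 3)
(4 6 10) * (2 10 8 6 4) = (2 10)(6 8) = [0, 1, 10, 3, 4, 5, 8, 7, 6, 9, 2]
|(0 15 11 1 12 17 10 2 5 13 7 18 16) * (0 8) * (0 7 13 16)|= 13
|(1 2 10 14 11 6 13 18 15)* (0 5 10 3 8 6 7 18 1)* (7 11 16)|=|(0 5 10 14 16 7 18 15)(1 2 3 8 6 13)|=24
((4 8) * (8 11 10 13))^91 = [0, 1, 2, 3, 11, 5, 6, 7, 4, 9, 13, 10, 12, 8] = (4 11 10 13 8)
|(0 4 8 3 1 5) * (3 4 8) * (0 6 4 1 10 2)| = |(0 8 1 5 6 4 3 10 2)| = 9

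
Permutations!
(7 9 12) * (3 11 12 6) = (3 11 12 7 9 6) = [0, 1, 2, 11, 4, 5, 3, 9, 8, 6, 10, 12, 7]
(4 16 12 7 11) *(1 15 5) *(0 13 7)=(0 13 7 11 4 16 12)(1 15 5)=[13, 15, 2, 3, 16, 1, 6, 11, 8, 9, 10, 4, 0, 7, 14, 5, 12]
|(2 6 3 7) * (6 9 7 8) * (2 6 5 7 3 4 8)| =|(2 9 3)(4 8 5 7 6)| =15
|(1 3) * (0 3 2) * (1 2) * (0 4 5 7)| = 6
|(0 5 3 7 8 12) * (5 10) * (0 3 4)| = 4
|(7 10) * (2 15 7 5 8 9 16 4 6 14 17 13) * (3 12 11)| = |(2 15 7 10 5 8 9 16 4 6 14 17 13)(3 12 11)| = 39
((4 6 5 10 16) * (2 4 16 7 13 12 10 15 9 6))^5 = (16)(2 4)(5 15 9 6)(7 13 12 10) = [0, 1, 4, 3, 2, 15, 5, 13, 8, 6, 7, 11, 10, 12, 14, 9, 16]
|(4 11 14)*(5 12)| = 6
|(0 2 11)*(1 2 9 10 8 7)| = 8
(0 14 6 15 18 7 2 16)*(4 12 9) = (0 14 6 15 18 7 2 16)(4 12 9) = [14, 1, 16, 3, 12, 5, 15, 2, 8, 4, 10, 11, 9, 13, 6, 18, 0, 17, 7]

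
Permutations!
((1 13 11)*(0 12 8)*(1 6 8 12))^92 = (0 13 6)(1 11 8) = [13, 11, 2, 3, 4, 5, 0, 7, 1, 9, 10, 8, 12, 6]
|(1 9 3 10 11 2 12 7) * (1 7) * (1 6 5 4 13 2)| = |(1 9 3 10 11)(2 12 6 5 4 13)| = 30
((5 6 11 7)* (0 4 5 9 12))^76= (0 11)(4 7)(5 9)(6 12)= [11, 1, 2, 3, 7, 9, 12, 4, 8, 5, 10, 0, 6]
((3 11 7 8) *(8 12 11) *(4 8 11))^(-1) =(3 8 4 12 7 11) =[0, 1, 2, 8, 12, 5, 6, 11, 4, 9, 10, 3, 7]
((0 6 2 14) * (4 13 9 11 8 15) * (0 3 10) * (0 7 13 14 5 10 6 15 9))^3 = [14, 1, 7, 5, 6, 13, 10, 15, 8, 9, 0, 11, 12, 4, 2, 3] = (0 14 2 7 15 3 5 13 4 6 10)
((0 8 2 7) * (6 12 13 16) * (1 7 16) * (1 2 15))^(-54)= (0 8 15 1 7)(2 16 6 12 13)= [8, 7, 16, 3, 4, 5, 12, 0, 15, 9, 10, 11, 13, 2, 14, 1, 6]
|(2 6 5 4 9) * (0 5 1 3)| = |(0 5 4 9 2 6 1 3)| = 8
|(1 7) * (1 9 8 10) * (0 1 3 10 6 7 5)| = 12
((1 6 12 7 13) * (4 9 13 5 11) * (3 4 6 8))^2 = [0, 3, 2, 9, 13, 6, 7, 11, 4, 1, 10, 12, 5, 8] = (1 3 9)(4 13 8)(5 6 7 11 12)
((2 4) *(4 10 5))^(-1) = (2 4 5 10) = [0, 1, 4, 3, 5, 10, 6, 7, 8, 9, 2]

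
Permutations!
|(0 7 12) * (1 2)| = |(0 7 12)(1 2)| = 6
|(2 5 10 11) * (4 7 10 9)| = 7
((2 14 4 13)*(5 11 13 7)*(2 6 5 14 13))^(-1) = (2 11 5 6 13)(4 14 7) = [0, 1, 11, 3, 14, 6, 13, 4, 8, 9, 10, 5, 12, 2, 7]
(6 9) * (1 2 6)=[0, 2, 6, 3, 4, 5, 9, 7, 8, 1]=(1 2 6 9)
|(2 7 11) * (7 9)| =|(2 9 7 11)| =4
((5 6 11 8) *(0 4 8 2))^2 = [8, 1, 4, 3, 5, 11, 2, 7, 6, 9, 10, 0] = (0 8 6 2 4 5 11)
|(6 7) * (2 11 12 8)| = |(2 11 12 8)(6 7)| = 4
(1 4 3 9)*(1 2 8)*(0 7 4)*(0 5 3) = [7, 5, 8, 9, 0, 3, 6, 4, 1, 2] = (0 7 4)(1 5 3 9 2 8)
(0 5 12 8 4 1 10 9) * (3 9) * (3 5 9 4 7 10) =(0 9)(1 3 4)(5 12 8 7 10) =[9, 3, 2, 4, 1, 12, 6, 10, 7, 0, 5, 11, 8]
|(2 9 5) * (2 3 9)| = 3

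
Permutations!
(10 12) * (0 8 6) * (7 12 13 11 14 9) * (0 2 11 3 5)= (0 8 6 2 11 14 9 7 12 10 13 3 5)= [8, 1, 11, 5, 4, 0, 2, 12, 6, 7, 13, 14, 10, 3, 9]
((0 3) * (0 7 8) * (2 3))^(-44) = (0 2 3 7 8) = [2, 1, 3, 7, 4, 5, 6, 8, 0]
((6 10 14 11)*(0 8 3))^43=(0 8 3)(6 11 14 10)=[8, 1, 2, 0, 4, 5, 11, 7, 3, 9, 6, 14, 12, 13, 10]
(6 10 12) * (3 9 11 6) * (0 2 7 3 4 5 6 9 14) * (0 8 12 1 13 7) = [2, 13, 0, 14, 5, 6, 10, 3, 12, 11, 1, 9, 4, 7, 8] = (0 2)(1 13 7 3 14 8 12 4 5 6 10)(9 11)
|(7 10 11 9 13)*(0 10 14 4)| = 8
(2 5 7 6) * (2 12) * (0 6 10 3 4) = [6, 1, 5, 4, 0, 7, 12, 10, 8, 9, 3, 11, 2] = (0 6 12 2 5 7 10 3 4)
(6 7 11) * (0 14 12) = (0 14 12)(6 7 11) = [14, 1, 2, 3, 4, 5, 7, 11, 8, 9, 10, 6, 0, 13, 12]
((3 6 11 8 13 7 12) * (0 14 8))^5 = [12, 1, 2, 8, 4, 5, 13, 0, 6, 9, 10, 7, 14, 11, 3] = (0 12 14 3 8 6 13 11 7)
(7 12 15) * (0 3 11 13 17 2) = (0 3 11 13 17 2)(7 12 15) = [3, 1, 0, 11, 4, 5, 6, 12, 8, 9, 10, 13, 15, 17, 14, 7, 16, 2]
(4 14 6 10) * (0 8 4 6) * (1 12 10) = [8, 12, 2, 3, 14, 5, 1, 7, 4, 9, 6, 11, 10, 13, 0] = (0 8 4 14)(1 12 10 6)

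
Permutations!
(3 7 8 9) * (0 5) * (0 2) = (0 5 2)(3 7 8 9) = [5, 1, 0, 7, 4, 2, 6, 8, 9, 3]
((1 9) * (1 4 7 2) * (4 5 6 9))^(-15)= (9)(1 4 7 2)= [0, 4, 1, 3, 7, 5, 6, 2, 8, 9]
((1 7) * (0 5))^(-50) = (7) = [0, 1, 2, 3, 4, 5, 6, 7]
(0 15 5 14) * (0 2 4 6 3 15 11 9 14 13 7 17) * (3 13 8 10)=(0 11 9 14 2 4 6 13 7 17)(3 15 5 8 10)=[11, 1, 4, 15, 6, 8, 13, 17, 10, 14, 3, 9, 12, 7, 2, 5, 16, 0]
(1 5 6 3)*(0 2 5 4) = (0 2 5 6 3 1 4) = [2, 4, 5, 1, 0, 6, 3]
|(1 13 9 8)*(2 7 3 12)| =4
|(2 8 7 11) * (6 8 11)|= 6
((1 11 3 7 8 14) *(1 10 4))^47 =(1 4 10 14 8 7 3 11) =[0, 4, 2, 11, 10, 5, 6, 3, 7, 9, 14, 1, 12, 13, 8]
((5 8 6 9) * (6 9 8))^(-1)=(5 9 8 6)=[0, 1, 2, 3, 4, 9, 5, 7, 6, 8]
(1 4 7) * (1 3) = (1 4 7 3) = [0, 4, 2, 1, 7, 5, 6, 3]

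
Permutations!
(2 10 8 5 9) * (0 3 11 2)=(0 3 11 2 10 8 5 9)=[3, 1, 10, 11, 4, 9, 6, 7, 5, 0, 8, 2]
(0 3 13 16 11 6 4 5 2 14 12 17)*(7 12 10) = [3, 1, 14, 13, 5, 2, 4, 12, 8, 9, 7, 6, 17, 16, 10, 15, 11, 0] = (0 3 13 16 11 6 4 5 2 14 10 7 12 17)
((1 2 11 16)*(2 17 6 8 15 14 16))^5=(1 14 8 17 16 15 6)(2 11)=[0, 14, 11, 3, 4, 5, 1, 7, 17, 9, 10, 2, 12, 13, 8, 6, 15, 16]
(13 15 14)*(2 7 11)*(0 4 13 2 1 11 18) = [4, 11, 7, 3, 13, 5, 6, 18, 8, 9, 10, 1, 12, 15, 2, 14, 16, 17, 0] = (0 4 13 15 14 2 7 18)(1 11)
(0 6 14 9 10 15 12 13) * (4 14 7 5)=(0 6 7 5 4 14 9 10 15 12 13)=[6, 1, 2, 3, 14, 4, 7, 5, 8, 10, 15, 11, 13, 0, 9, 12]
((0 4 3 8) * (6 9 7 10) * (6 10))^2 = (10)(0 3)(4 8)(6 7 9) = [3, 1, 2, 0, 8, 5, 7, 9, 4, 6, 10]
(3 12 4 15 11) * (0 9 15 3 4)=(0 9 15 11 4 3 12)=[9, 1, 2, 12, 3, 5, 6, 7, 8, 15, 10, 4, 0, 13, 14, 11]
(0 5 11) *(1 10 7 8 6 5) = [1, 10, 2, 3, 4, 11, 5, 8, 6, 9, 7, 0] = (0 1 10 7 8 6 5 11)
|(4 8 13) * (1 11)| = 6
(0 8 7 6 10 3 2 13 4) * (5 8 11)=(0 11 5 8 7 6 10 3 2 13 4)=[11, 1, 13, 2, 0, 8, 10, 6, 7, 9, 3, 5, 12, 4]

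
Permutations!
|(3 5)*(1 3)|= |(1 3 5)|= 3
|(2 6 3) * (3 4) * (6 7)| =5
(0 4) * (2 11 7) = (0 4)(2 11 7) = [4, 1, 11, 3, 0, 5, 6, 2, 8, 9, 10, 7]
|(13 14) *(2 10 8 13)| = |(2 10 8 13 14)| = 5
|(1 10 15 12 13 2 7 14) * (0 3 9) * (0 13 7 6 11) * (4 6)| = |(0 3 9 13 2 4 6 11)(1 10 15 12 7 14)| = 24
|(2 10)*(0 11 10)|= |(0 11 10 2)|= 4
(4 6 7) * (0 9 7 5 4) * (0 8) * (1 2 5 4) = [9, 2, 5, 3, 6, 1, 4, 8, 0, 7] = (0 9 7 8)(1 2 5)(4 6)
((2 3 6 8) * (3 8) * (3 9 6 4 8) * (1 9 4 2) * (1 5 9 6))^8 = (1 4 5)(6 8 9) = [0, 4, 2, 3, 5, 1, 8, 7, 9, 6]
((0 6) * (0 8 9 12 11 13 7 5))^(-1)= (0 5 7 13 11 12 9 8 6)= [5, 1, 2, 3, 4, 7, 0, 13, 6, 8, 10, 12, 9, 11]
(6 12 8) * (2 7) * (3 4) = [0, 1, 7, 4, 3, 5, 12, 2, 6, 9, 10, 11, 8] = (2 7)(3 4)(6 12 8)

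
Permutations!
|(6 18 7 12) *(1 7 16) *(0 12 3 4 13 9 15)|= |(0 12 6 18 16 1 7 3 4 13 9 15)|= 12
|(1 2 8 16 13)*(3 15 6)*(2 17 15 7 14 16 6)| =11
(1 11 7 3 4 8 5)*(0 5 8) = (0 5 1 11 7 3 4) = [5, 11, 2, 4, 0, 1, 6, 3, 8, 9, 10, 7]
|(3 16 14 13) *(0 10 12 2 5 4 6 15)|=|(0 10 12 2 5 4 6 15)(3 16 14 13)|=8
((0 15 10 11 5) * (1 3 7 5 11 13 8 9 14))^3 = (0 13 14 7 15 8 1 5 10 9 3) = [13, 5, 2, 0, 4, 10, 6, 15, 1, 3, 9, 11, 12, 14, 7, 8]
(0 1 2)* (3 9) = (0 1 2)(3 9) = [1, 2, 0, 9, 4, 5, 6, 7, 8, 3]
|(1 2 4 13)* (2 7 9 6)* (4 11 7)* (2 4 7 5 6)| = |(1 7 9 2 11 5 6 4 13)| = 9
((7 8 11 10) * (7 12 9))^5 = [0, 1, 2, 3, 4, 5, 6, 9, 7, 12, 11, 8, 10] = (7 9 12 10 11 8)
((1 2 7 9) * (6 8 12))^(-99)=(12)(1 2 7 9)=[0, 2, 7, 3, 4, 5, 6, 9, 8, 1, 10, 11, 12]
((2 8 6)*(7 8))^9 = (2 7 8 6) = [0, 1, 7, 3, 4, 5, 2, 8, 6]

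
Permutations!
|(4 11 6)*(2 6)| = 4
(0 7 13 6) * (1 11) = (0 7 13 6)(1 11) = [7, 11, 2, 3, 4, 5, 0, 13, 8, 9, 10, 1, 12, 6]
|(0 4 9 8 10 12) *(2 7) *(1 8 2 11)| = 10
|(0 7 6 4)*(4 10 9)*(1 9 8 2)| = |(0 7 6 10 8 2 1 9 4)| = 9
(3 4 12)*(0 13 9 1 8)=(0 13 9 1 8)(3 4 12)=[13, 8, 2, 4, 12, 5, 6, 7, 0, 1, 10, 11, 3, 9]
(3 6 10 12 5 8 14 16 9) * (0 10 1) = (0 10 12 5 8 14 16 9 3 6 1) = [10, 0, 2, 6, 4, 8, 1, 7, 14, 3, 12, 11, 5, 13, 16, 15, 9]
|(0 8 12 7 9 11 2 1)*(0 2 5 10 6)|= |(0 8 12 7 9 11 5 10 6)(1 2)|= 18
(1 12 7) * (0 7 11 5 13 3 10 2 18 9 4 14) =(0 7 1 12 11 5 13 3 10 2 18 9 4 14) =[7, 12, 18, 10, 14, 13, 6, 1, 8, 4, 2, 5, 11, 3, 0, 15, 16, 17, 9]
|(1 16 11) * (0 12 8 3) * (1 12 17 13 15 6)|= |(0 17 13 15 6 1 16 11 12 8 3)|= 11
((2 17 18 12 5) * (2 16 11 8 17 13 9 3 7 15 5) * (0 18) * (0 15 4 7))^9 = (0 12 13 3 18 2 9)(4 7)(5 8)(11 15)(16 17) = [12, 1, 9, 18, 7, 8, 6, 4, 5, 0, 10, 15, 13, 3, 14, 11, 17, 16, 2]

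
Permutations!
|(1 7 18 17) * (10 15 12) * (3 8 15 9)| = 12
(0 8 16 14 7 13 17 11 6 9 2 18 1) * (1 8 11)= [11, 0, 18, 3, 4, 5, 9, 13, 16, 2, 10, 6, 12, 17, 7, 15, 14, 1, 8]= (0 11 6 9 2 18 8 16 14 7 13 17 1)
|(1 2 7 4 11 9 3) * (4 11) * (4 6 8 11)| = 9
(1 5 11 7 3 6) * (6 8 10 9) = [0, 5, 2, 8, 4, 11, 1, 3, 10, 6, 9, 7] = (1 5 11 7 3 8 10 9 6)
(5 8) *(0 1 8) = (0 1 8 5) = [1, 8, 2, 3, 4, 0, 6, 7, 5]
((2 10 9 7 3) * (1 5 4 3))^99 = (1 3 9 5 2 7 4 10) = [0, 3, 7, 9, 10, 2, 6, 4, 8, 5, 1]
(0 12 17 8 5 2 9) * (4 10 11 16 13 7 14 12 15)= (0 15 4 10 11 16 13 7 14 12 17 8 5 2 9)= [15, 1, 9, 3, 10, 2, 6, 14, 5, 0, 11, 16, 17, 7, 12, 4, 13, 8]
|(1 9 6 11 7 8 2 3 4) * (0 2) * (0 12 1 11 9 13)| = 10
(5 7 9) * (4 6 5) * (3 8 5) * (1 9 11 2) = [0, 9, 1, 8, 6, 7, 3, 11, 5, 4, 10, 2] = (1 9 4 6 3 8 5 7 11 2)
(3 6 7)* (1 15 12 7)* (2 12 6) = (1 15 6)(2 12 7 3) = [0, 15, 12, 2, 4, 5, 1, 3, 8, 9, 10, 11, 7, 13, 14, 6]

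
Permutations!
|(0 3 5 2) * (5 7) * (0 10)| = 6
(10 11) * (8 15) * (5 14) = [0, 1, 2, 3, 4, 14, 6, 7, 15, 9, 11, 10, 12, 13, 5, 8] = (5 14)(8 15)(10 11)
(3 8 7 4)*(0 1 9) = (0 1 9)(3 8 7 4) = [1, 9, 2, 8, 3, 5, 6, 4, 7, 0]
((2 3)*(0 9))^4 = [0, 1, 2, 3, 4, 5, 6, 7, 8, 9] = (9)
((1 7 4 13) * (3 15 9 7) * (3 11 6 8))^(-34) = (1 9 6 4 3)(7 8 13 15 11) = [0, 9, 2, 1, 3, 5, 4, 8, 13, 6, 10, 7, 12, 15, 14, 11]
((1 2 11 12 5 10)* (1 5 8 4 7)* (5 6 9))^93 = [0, 11, 12, 3, 1, 10, 9, 2, 7, 5, 6, 8, 4] = (1 11 8 7 2 12 4)(5 10 6 9)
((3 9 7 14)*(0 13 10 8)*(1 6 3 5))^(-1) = [8, 5, 2, 6, 4, 14, 1, 9, 10, 3, 13, 11, 12, 0, 7] = (0 8 10 13)(1 5 14 7 9 3 6)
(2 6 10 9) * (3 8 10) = (2 6 3 8 10 9) = [0, 1, 6, 8, 4, 5, 3, 7, 10, 2, 9]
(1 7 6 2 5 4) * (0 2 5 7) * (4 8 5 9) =[2, 0, 7, 3, 1, 8, 9, 6, 5, 4] =(0 2 7 6 9 4 1)(5 8)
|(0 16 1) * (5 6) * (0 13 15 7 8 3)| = |(0 16 1 13 15 7 8 3)(5 6)| = 8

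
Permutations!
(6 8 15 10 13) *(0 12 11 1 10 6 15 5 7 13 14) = (0 12 11 1 10 14)(5 7 13 15 6 8) = [12, 10, 2, 3, 4, 7, 8, 13, 5, 9, 14, 1, 11, 15, 0, 6]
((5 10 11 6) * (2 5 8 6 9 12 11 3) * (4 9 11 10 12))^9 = (2 3 10 12 5)(4 9)(6 8) = [0, 1, 3, 10, 9, 2, 8, 7, 6, 4, 12, 11, 5]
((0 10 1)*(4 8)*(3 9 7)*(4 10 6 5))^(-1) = (0 1 10 8 4 5 6)(3 7 9) = [1, 10, 2, 7, 5, 6, 0, 9, 4, 3, 8]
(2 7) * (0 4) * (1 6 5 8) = (0 4)(1 6 5 8)(2 7) = [4, 6, 7, 3, 0, 8, 5, 2, 1]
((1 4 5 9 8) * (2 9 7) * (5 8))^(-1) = (1 8 4)(2 7 5 9) = [0, 8, 7, 3, 1, 9, 6, 5, 4, 2]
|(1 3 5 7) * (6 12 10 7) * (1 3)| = |(3 5 6 12 10 7)| = 6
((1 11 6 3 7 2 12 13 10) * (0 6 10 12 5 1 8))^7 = [11, 7, 6, 8, 4, 3, 10, 0, 1, 9, 5, 2, 13, 12] = (0 11 2 6 10 5 3 8 1 7)(12 13)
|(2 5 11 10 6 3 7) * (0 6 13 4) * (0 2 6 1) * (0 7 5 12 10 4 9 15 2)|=24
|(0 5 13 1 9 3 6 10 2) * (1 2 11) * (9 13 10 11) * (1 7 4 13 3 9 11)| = |(0 5 10 11 7 4 13 2)(1 3 6)| = 24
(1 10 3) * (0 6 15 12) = [6, 10, 2, 1, 4, 5, 15, 7, 8, 9, 3, 11, 0, 13, 14, 12] = (0 6 15 12)(1 10 3)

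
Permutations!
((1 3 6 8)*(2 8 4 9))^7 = (9) = [0, 1, 2, 3, 4, 5, 6, 7, 8, 9]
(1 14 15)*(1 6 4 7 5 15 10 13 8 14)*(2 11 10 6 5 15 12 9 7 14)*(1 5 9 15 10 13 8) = (1 5 12 15 9 7 10 8 2 11 13)(4 14 6) = [0, 5, 11, 3, 14, 12, 4, 10, 2, 7, 8, 13, 15, 1, 6, 9]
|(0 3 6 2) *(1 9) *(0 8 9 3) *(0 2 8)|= |(0 2)(1 3 6 8 9)|= 10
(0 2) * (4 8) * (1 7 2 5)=[5, 7, 0, 3, 8, 1, 6, 2, 4]=(0 5 1 7 2)(4 8)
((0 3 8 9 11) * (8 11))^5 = [11, 1, 2, 0, 4, 5, 6, 7, 9, 8, 10, 3] = (0 11 3)(8 9)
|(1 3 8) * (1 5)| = |(1 3 8 5)| = 4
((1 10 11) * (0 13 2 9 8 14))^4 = [8, 10, 0, 3, 4, 5, 6, 7, 2, 13, 11, 1, 12, 14, 9] = (0 8 2)(1 10 11)(9 13 14)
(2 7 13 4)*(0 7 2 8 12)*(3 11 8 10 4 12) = [7, 1, 2, 11, 10, 5, 6, 13, 3, 9, 4, 8, 0, 12] = (0 7 13 12)(3 11 8)(4 10)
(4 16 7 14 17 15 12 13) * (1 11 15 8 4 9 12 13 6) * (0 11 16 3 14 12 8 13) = (0 11 15)(1 16 7 12 6)(3 14 17 13 9 8 4) = [11, 16, 2, 14, 3, 5, 1, 12, 4, 8, 10, 15, 6, 9, 17, 0, 7, 13]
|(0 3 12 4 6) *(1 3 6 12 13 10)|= 4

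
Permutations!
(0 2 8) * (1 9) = (0 2 8)(1 9) = [2, 9, 8, 3, 4, 5, 6, 7, 0, 1]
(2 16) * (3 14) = (2 16)(3 14) = [0, 1, 16, 14, 4, 5, 6, 7, 8, 9, 10, 11, 12, 13, 3, 15, 2]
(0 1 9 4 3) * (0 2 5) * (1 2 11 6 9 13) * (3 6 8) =(0 2 5)(1 13)(3 11 8)(4 6 9) =[2, 13, 5, 11, 6, 0, 9, 7, 3, 4, 10, 8, 12, 1]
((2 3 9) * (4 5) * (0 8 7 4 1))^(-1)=(0 1 5 4 7 8)(2 9 3)=[1, 5, 9, 2, 7, 4, 6, 8, 0, 3]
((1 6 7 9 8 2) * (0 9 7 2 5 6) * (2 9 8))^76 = [1, 2, 9, 3, 4, 8, 5, 7, 0, 6] = (0 1 2 9 6 5 8)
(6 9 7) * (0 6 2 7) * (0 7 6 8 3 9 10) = (0 8 3 9 7 2 6 10) = [8, 1, 6, 9, 4, 5, 10, 2, 3, 7, 0]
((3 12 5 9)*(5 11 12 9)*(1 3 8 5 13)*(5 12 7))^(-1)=[0, 13, 2, 1, 4, 7, 6, 11, 9, 3, 10, 12, 8, 5]=(1 13 5 7 11 12 8 9 3)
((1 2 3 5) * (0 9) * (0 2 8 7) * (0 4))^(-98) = (0 9 2 3 5 1 8 7 4) = [9, 8, 3, 5, 0, 1, 6, 4, 7, 2]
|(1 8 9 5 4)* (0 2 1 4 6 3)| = |(0 2 1 8 9 5 6 3)| = 8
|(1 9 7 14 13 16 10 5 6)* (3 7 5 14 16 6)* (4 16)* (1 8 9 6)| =12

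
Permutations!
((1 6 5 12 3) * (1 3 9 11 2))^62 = (1 2 11 9 12 5 6) = [0, 2, 11, 3, 4, 6, 1, 7, 8, 12, 10, 9, 5]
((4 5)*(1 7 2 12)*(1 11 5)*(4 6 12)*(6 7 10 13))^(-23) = [0, 7, 11, 3, 5, 6, 1, 12, 8, 9, 2, 13, 10, 4] = (1 7 12 10 2 11 13 4 5 6)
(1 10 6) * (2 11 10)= (1 2 11 10 6)= [0, 2, 11, 3, 4, 5, 1, 7, 8, 9, 6, 10]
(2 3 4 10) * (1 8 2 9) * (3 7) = (1 8 2 7 3 4 10 9) = [0, 8, 7, 4, 10, 5, 6, 3, 2, 1, 9]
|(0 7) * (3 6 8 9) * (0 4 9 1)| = 8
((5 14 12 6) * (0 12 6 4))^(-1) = (0 4 12)(5 6 14) = [4, 1, 2, 3, 12, 6, 14, 7, 8, 9, 10, 11, 0, 13, 5]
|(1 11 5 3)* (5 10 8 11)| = 3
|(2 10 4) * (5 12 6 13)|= 12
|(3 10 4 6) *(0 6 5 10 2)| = |(0 6 3 2)(4 5 10)| = 12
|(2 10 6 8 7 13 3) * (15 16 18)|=21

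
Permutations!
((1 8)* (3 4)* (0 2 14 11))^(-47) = (0 2 14 11)(1 8)(3 4) = [2, 8, 14, 4, 3, 5, 6, 7, 1, 9, 10, 0, 12, 13, 11]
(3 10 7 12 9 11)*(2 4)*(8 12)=(2 4)(3 10 7 8 12 9 11)=[0, 1, 4, 10, 2, 5, 6, 8, 12, 11, 7, 3, 9]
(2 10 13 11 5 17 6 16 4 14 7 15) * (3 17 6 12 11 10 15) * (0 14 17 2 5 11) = (0 14 7 3 2 15 5 6 16 4 17 12)(10 13) = [14, 1, 15, 2, 17, 6, 16, 3, 8, 9, 13, 11, 0, 10, 7, 5, 4, 12]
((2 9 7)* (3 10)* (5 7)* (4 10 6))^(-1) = (2 7 5 9)(3 10 4 6) = [0, 1, 7, 10, 6, 9, 3, 5, 8, 2, 4]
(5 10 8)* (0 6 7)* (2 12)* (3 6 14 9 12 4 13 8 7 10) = (0 14 9 12 2 4 13 8 5 3 6 10 7) = [14, 1, 4, 6, 13, 3, 10, 0, 5, 12, 7, 11, 2, 8, 9]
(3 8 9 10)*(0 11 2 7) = (0 11 2 7)(3 8 9 10) = [11, 1, 7, 8, 4, 5, 6, 0, 9, 10, 3, 2]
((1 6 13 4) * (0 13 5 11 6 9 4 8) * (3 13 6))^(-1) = (0 8 13 3 11 5 6)(1 4 9) = [8, 4, 2, 11, 9, 6, 0, 7, 13, 1, 10, 5, 12, 3]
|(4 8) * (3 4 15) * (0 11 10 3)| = |(0 11 10 3 4 8 15)| = 7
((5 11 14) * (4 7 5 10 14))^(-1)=(4 11 5 7)(10 14)=[0, 1, 2, 3, 11, 7, 6, 4, 8, 9, 14, 5, 12, 13, 10]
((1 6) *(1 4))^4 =(1 6 4) =[0, 6, 2, 3, 1, 5, 4]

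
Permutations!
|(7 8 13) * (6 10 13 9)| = |(6 10 13 7 8 9)| = 6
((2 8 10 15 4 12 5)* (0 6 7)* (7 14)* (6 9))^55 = (2 5 12 4 15 10 8) = [0, 1, 5, 3, 15, 12, 6, 7, 2, 9, 8, 11, 4, 13, 14, 10]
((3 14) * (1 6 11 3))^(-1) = (1 14 3 11 6) = [0, 14, 2, 11, 4, 5, 1, 7, 8, 9, 10, 6, 12, 13, 3]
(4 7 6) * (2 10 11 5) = (2 10 11 5)(4 7 6) = [0, 1, 10, 3, 7, 2, 4, 6, 8, 9, 11, 5]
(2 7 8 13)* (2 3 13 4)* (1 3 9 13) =(1 3)(2 7 8 4)(9 13) =[0, 3, 7, 1, 2, 5, 6, 8, 4, 13, 10, 11, 12, 9]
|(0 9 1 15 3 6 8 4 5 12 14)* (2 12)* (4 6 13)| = |(0 9 1 15 3 13 4 5 2 12 14)(6 8)| = 22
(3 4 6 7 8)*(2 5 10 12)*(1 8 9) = (1 8 3 4 6 7 9)(2 5 10 12) = [0, 8, 5, 4, 6, 10, 7, 9, 3, 1, 12, 11, 2]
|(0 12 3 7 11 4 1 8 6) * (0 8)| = 14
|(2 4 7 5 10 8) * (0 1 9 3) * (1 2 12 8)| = 18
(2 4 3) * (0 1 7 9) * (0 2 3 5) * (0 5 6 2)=(0 1 7 9)(2 4 6)=[1, 7, 4, 3, 6, 5, 2, 9, 8, 0]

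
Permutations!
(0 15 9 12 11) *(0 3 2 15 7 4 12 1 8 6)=(0 7 4 12 11 3 2 15 9 1 8 6)=[7, 8, 15, 2, 12, 5, 0, 4, 6, 1, 10, 3, 11, 13, 14, 9]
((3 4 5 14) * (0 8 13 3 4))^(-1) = (0 3 13 8)(4 14 5) = [3, 1, 2, 13, 14, 4, 6, 7, 0, 9, 10, 11, 12, 8, 5]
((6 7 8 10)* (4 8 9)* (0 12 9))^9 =(0 12 9 4 8 10 6 7) =[12, 1, 2, 3, 8, 5, 7, 0, 10, 4, 6, 11, 9]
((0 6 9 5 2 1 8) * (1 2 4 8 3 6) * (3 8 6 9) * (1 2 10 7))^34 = (0 1 10)(2 8 7)(3 6 4 5 9) = [1, 10, 8, 6, 5, 9, 4, 2, 7, 3, 0]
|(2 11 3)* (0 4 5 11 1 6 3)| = |(0 4 5 11)(1 6 3 2)| = 4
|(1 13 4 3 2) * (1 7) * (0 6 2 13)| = |(0 6 2 7 1)(3 13 4)| = 15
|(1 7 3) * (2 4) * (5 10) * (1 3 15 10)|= 10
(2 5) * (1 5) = (1 5 2) = [0, 5, 1, 3, 4, 2]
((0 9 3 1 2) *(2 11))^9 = (0 1)(2 3)(9 11) = [1, 0, 3, 2, 4, 5, 6, 7, 8, 11, 10, 9]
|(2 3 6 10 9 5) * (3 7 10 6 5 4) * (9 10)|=|(10)(2 7 9 4 3 5)|=6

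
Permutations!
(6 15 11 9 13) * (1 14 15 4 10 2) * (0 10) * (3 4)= [10, 14, 1, 4, 0, 5, 3, 7, 8, 13, 2, 9, 12, 6, 15, 11]= (0 10 2 1 14 15 11 9 13 6 3 4)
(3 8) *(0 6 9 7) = (0 6 9 7)(3 8) = [6, 1, 2, 8, 4, 5, 9, 0, 3, 7]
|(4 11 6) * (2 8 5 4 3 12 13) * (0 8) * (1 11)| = |(0 8 5 4 1 11 6 3 12 13 2)| = 11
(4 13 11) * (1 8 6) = (1 8 6)(4 13 11) = [0, 8, 2, 3, 13, 5, 1, 7, 6, 9, 10, 4, 12, 11]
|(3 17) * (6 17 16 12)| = 5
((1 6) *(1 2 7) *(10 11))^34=(11)(1 2)(6 7)=[0, 2, 1, 3, 4, 5, 7, 6, 8, 9, 10, 11]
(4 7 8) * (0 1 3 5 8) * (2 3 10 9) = [1, 10, 3, 5, 7, 8, 6, 0, 4, 2, 9] = (0 1 10 9 2 3 5 8 4 7)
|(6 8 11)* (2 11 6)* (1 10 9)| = |(1 10 9)(2 11)(6 8)| = 6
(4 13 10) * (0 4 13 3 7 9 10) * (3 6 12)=(0 4 6 12 3 7 9 10 13)=[4, 1, 2, 7, 6, 5, 12, 9, 8, 10, 13, 11, 3, 0]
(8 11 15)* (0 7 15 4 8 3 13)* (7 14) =(0 14 7 15 3 13)(4 8 11) =[14, 1, 2, 13, 8, 5, 6, 15, 11, 9, 10, 4, 12, 0, 7, 3]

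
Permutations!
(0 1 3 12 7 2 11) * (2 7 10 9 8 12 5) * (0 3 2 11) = (0 1 2)(3 5 11)(8 12 10 9) = [1, 2, 0, 5, 4, 11, 6, 7, 12, 8, 9, 3, 10]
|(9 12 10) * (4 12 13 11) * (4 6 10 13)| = |(4 12 13 11 6 10 9)| = 7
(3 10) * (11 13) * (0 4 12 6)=(0 4 12 6)(3 10)(11 13)=[4, 1, 2, 10, 12, 5, 0, 7, 8, 9, 3, 13, 6, 11]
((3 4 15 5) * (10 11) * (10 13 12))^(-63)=(3 4 15 5)(10 11 13 12)=[0, 1, 2, 4, 15, 3, 6, 7, 8, 9, 11, 13, 10, 12, 14, 5]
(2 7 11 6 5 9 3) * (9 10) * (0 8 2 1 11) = (0 8 2 7)(1 11 6 5 10 9 3) = [8, 11, 7, 1, 4, 10, 5, 0, 2, 3, 9, 6]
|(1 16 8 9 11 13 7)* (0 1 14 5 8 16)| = 14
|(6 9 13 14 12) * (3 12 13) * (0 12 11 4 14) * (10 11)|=10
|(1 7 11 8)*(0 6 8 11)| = 5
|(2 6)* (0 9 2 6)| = 3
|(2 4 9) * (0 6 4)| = 5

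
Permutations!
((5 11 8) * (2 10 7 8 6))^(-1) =[0, 1, 6, 3, 4, 8, 11, 10, 7, 9, 2, 5] =(2 6 11 5 8 7 10)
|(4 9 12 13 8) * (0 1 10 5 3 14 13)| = |(0 1 10 5 3 14 13 8 4 9 12)| = 11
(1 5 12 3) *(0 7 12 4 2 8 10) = (0 7 12 3 1 5 4 2 8 10) = [7, 5, 8, 1, 2, 4, 6, 12, 10, 9, 0, 11, 3]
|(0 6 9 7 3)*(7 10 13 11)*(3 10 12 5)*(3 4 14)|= |(0 6 9 12 5 4 14 3)(7 10 13 11)|= 8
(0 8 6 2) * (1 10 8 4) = (0 4 1 10 8 6 2) = [4, 10, 0, 3, 1, 5, 2, 7, 6, 9, 8]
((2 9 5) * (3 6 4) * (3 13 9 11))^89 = [0, 1, 11, 6, 13, 2, 4, 7, 8, 5, 10, 3, 12, 9] = (2 11 3 6 4 13 9 5)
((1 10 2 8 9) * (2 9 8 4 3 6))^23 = (1 9 10)(2 6 3 4) = [0, 9, 6, 4, 2, 5, 3, 7, 8, 10, 1]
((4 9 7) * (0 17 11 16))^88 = [0, 1, 2, 3, 9, 5, 6, 4, 8, 7, 10, 11, 12, 13, 14, 15, 16, 17] = (17)(4 9 7)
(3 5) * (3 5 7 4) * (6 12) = (3 7 4)(6 12) = [0, 1, 2, 7, 3, 5, 12, 4, 8, 9, 10, 11, 6]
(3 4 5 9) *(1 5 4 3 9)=(9)(1 5)=[0, 5, 2, 3, 4, 1, 6, 7, 8, 9]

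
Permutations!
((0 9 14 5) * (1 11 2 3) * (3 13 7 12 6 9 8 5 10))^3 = (1 13 6 10 11 7 9 3 2 12 14) = [0, 13, 12, 2, 4, 5, 10, 9, 8, 3, 11, 7, 14, 6, 1]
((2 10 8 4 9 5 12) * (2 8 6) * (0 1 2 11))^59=[11, 0, 1, 3, 8, 9, 10, 7, 12, 4, 2, 6, 5]=(0 11 6 10 2 1)(4 8 12 5 9)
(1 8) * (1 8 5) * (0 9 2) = [9, 5, 0, 3, 4, 1, 6, 7, 8, 2] = (0 9 2)(1 5)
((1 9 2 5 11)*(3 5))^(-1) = (1 11 5 3 2 9) = [0, 11, 9, 2, 4, 3, 6, 7, 8, 1, 10, 5]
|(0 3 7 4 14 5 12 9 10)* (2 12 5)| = |(0 3 7 4 14 2 12 9 10)| = 9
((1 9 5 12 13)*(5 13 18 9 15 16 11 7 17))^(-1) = [0, 13, 2, 3, 4, 17, 6, 11, 8, 18, 10, 16, 5, 9, 14, 1, 15, 7, 12] = (1 13 9 18 12 5 17 7 11 16 15)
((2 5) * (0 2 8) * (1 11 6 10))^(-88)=(11)=[0, 1, 2, 3, 4, 5, 6, 7, 8, 9, 10, 11]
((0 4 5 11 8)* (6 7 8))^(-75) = [5, 1, 2, 3, 11, 6, 8, 0, 4, 9, 10, 7] = (0 5 6 8 4 11 7)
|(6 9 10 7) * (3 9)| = |(3 9 10 7 6)| = 5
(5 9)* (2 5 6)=[0, 1, 5, 3, 4, 9, 2, 7, 8, 6]=(2 5 9 6)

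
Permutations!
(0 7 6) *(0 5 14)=(0 7 6 5 14)=[7, 1, 2, 3, 4, 14, 5, 6, 8, 9, 10, 11, 12, 13, 0]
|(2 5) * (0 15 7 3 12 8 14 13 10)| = 18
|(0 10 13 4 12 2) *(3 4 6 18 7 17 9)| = |(0 10 13 6 18 7 17 9 3 4 12 2)| = 12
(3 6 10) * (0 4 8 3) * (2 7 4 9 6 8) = (0 9 6 10)(2 7 4)(3 8) = [9, 1, 7, 8, 2, 5, 10, 4, 3, 6, 0]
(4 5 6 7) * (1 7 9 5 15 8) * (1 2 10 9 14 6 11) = (1 7 4 15 8 2 10 9 5 11)(6 14) = [0, 7, 10, 3, 15, 11, 14, 4, 2, 5, 9, 1, 12, 13, 6, 8]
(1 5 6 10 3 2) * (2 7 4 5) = [0, 2, 1, 7, 5, 6, 10, 4, 8, 9, 3] = (1 2)(3 7 4 5 6 10)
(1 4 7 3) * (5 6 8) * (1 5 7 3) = [0, 4, 2, 5, 3, 6, 8, 1, 7] = (1 4 3 5 6 8 7)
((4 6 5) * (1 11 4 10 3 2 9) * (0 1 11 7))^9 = (2 9 11 4 6 5 10 3) = [0, 1, 9, 2, 6, 10, 5, 7, 8, 11, 3, 4]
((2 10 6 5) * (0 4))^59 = (0 4)(2 5 6 10) = [4, 1, 5, 3, 0, 6, 10, 7, 8, 9, 2]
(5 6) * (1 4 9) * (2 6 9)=(1 4 2 6 5 9)=[0, 4, 6, 3, 2, 9, 5, 7, 8, 1]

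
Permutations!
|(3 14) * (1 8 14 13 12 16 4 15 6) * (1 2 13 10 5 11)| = |(1 8 14 3 10 5 11)(2 13 12 16 4 15 6)| = 7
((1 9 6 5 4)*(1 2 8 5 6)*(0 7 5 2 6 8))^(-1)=[2, 9, 8, 3, 5, 7, 4, 0, 6, 1]=(0 2 8 6 4 5 7)(1 9)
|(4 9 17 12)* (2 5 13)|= |(2 5 13)(4 9 17 12)|= 12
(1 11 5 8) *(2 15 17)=(1 11 5 8)(2 15 17)=[0, 11, 15, 3, 4, 8, 6, 7, 1, 9, 10, 5, 12, 13, 14, 17, 16, 2]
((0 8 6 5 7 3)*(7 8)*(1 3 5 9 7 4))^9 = (0 4 1 3)(5 7 9 6 8) = [4, 3, 2, 0, 1, 7, 8, 9, 5, 6]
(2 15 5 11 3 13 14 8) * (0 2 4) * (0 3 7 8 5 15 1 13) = (15)(0 2 1 13 14 5 11 7 8 4 3) = [2, 13, 1, 0, 3, 11, 6, 8, 4, 9, 10, 7, 12, 14, 5, 15]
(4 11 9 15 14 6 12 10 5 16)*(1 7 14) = [0, 7, 2, 3, 11, 16, 12, 14, 8, 15, 5, 9, 10, 13, 6, 1, 4] = (1 7 14 6 12 10 5 16 4 11 9 15)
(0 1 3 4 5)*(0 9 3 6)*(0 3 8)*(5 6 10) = [1, 10, 2, 4, 6, 9, 3, 7, 0, 8, 5] = (0 1 10 5 9 8)(3 4 6)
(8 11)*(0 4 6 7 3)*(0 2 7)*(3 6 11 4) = (0 3 2 7 6)(4 11 8) = [3, 1, 7, 2, 11, 5, 0, 6, 4, 9, 10, 8]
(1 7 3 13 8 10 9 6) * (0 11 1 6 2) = (0 11 1 7 3 13 8 10 9 2) = [11, 7, 0, 13, 4, 5, 6, 3, 10, 2, 9, 1, 12, 8]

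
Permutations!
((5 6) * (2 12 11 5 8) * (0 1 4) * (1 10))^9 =(0 10 1 4)(2 5)(6 12)(8 11) =[10, 4, 5, 3, 0, 2, 12, 7, 11, 9, 1, 8, 6]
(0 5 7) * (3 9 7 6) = (0 5 6 3 9 7) = [5, 1, 2, 9, 4, 6, 3, 0, 8, 7]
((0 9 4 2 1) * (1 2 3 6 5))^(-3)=[6, 3, 2, 0, 1, 4, 9, 7, 8, 5]=(0 6 9 5 4 1 3)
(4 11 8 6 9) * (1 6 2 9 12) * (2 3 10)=(1 6 12)(2 9 4 11 8 3 10)=[0, 6, 9, 10, 11, 5, 12, 7, 3, 4, 2, 8, 1]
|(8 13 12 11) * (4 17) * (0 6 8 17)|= |(0 6 8 13 12 11 17 4)|= 8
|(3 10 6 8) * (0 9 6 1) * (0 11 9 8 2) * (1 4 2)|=12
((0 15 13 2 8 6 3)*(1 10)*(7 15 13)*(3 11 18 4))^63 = (18)(1 10)(7 15) = [0, 10, 2, 3, 4, 5, 6, 15, 8, 9, 1, 11, 12, 13, 14, 7, 16, 17, 18]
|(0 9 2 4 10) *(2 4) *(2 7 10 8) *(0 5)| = |(0 9 4 8 2 7 10 5)| = 8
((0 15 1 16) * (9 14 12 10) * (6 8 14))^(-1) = (0 16 1 15)(6 9 10 12 14 8) = [16, 15, 2, 3, 4, 5, 9, 7, 6, 10, 12, 11, 14, 13, 8, 0, 1]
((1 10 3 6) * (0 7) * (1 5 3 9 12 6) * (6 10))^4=(9 12 10)=[0, 1, 2, 3, 4, 5, 6, 7, 8, 12, 9, 11, 10]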